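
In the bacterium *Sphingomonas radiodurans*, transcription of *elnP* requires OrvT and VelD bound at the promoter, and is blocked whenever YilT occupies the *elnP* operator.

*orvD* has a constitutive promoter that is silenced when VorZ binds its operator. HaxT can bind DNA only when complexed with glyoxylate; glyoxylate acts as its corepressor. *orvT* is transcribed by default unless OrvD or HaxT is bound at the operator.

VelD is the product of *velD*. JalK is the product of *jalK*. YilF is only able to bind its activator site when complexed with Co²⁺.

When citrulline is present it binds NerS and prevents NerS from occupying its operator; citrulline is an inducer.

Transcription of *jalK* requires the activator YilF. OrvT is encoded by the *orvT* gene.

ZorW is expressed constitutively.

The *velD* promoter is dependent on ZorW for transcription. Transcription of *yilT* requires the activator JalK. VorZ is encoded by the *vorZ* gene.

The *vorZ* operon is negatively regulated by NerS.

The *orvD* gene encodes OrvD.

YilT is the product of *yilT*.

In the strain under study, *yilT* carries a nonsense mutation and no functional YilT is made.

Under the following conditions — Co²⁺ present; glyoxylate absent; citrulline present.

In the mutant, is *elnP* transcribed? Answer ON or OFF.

Citrulline is present, so NerS is inactive.
With no repressor bound, *vorZ* is transcribed.
So VorZ is produced and active.
With repressor VorZ bound, *orvD* is not transcribed.
So OrvD is not produced.
Glyoxylate is absent, so HaxT is inactive.
With no repressor bound, *orvT* is transcribed.
So OrvT is produced and active.
YilT is non-functional in this strain, so it has no effect.
ZorW is produced constitutively and is active.
No repressor is bound and ZorW is active, so *velD* is transcribed.
So VelD is produced and active.
No repressor is bound and OrvT and VelD are active, so *elnP* is transcribed.

ON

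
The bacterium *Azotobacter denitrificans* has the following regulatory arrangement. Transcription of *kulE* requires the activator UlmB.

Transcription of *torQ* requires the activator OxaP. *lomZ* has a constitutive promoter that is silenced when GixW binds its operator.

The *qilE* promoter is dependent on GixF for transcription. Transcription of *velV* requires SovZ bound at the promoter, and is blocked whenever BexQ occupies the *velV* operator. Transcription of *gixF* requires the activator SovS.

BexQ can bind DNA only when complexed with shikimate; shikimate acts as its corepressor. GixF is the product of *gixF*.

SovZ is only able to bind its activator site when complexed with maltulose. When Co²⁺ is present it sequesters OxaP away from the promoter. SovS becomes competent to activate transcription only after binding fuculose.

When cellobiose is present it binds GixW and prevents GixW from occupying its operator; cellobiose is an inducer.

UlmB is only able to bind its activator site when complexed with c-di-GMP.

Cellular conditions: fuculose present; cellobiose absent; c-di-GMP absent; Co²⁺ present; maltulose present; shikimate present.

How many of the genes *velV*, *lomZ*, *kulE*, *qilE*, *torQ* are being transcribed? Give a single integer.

1

Shikimate is present, so BexQ is active.
Maltulose is present, so SovZ is active.
With repressor BexQ bound, *velV* is not transcribed.
→ *velV* is OFF.
Cellobiose is absent, so GixW is active.
With repressor GixW bound, *lomZ* is not transcribed.
→ *lomZ* is OFF.
c-di-GMP is absent, so UlmB is inactive.
Required activator UlmB is absent, so *kulE* is not transcribed.
→ *kulE* is OFF.
Fuculose is present, so SovS is active.
No repressor is bound and SovS is active, so *gixF* is transcribed.
So GixF is produced and active.
No repressor is bound and GixF is active, so *qilE* is transcribed.
→ *qilE* is ON.
Co²⁺ is present, so OxaP is inactive.
Required activator OxaP is absent, so *torQ* is not transcribed.
→ *torQ* is OFF.
1 of the 5 genes is transcribed.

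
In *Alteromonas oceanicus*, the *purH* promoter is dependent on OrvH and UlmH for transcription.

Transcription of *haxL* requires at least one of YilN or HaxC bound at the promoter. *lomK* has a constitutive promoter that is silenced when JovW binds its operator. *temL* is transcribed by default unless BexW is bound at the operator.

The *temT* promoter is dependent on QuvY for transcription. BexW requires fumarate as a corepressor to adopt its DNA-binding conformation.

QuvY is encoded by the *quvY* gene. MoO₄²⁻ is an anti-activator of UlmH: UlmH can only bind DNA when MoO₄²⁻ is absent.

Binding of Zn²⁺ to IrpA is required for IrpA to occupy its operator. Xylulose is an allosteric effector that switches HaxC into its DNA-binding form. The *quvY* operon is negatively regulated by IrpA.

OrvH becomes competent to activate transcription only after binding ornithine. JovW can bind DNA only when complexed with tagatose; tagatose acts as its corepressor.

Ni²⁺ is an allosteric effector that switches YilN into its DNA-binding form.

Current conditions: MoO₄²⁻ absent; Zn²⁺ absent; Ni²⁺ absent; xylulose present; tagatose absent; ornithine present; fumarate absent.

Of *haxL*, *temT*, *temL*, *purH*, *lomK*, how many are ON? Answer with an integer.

Ni²⁺ is absent, so YilN is inactive.
Xylulose is present, so HaxC is active.
Activator HaxC is present, so *haxL* is transcribed.
→ *haxL* is ON.
Zn²⁺ is absent, so IrpA is inactive.
With no repressor bound, *quvY* is transcribed.
So QuvY is produced and active.
No repressor is bound and QuvY is active, so *temT* is transcribed.
→ *temT* is ON.
Fumarate is absent, so BexW is inactive.
With no repressor bound, *temL* is transcribed.
→ *temL* is ON.
Ornithine is present, so OrvH is active.
MoO₄²⁻ is absent, so UlmH is active.
No repressor is bound and OrvH and UlmH are active, so *purH* is transcribed.
→ *purH* is ON.
Tagatose is absent, so JovW is inactive.
With no repressor bound, *lomK* is transcribed.
→ *lomK* is ON.
5 of the 5 genes are transcribed.

5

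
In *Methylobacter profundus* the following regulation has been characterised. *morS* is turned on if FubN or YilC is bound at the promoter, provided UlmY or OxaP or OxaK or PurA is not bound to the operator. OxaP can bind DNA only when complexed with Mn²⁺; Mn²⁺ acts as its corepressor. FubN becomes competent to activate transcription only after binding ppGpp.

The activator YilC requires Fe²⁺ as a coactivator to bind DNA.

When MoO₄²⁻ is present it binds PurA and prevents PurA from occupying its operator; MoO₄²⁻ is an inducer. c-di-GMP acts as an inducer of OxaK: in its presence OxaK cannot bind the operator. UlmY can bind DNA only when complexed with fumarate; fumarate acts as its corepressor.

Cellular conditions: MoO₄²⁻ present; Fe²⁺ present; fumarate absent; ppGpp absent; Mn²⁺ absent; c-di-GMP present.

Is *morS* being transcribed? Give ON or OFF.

ON

Fumarate is absent, so UlmY is inactive.
Mn²⁺ is absent, so OxaP is inactive.
c-di-GMP is present, so OxaK is inactive.
MoO₄²⁻ is present, so PurA is inactive.
ppGpp is absent, so FubN is inactive.
Fe²⁺ is present, so YilC is active.
Activator YilC is present, so *morS* is transcribed.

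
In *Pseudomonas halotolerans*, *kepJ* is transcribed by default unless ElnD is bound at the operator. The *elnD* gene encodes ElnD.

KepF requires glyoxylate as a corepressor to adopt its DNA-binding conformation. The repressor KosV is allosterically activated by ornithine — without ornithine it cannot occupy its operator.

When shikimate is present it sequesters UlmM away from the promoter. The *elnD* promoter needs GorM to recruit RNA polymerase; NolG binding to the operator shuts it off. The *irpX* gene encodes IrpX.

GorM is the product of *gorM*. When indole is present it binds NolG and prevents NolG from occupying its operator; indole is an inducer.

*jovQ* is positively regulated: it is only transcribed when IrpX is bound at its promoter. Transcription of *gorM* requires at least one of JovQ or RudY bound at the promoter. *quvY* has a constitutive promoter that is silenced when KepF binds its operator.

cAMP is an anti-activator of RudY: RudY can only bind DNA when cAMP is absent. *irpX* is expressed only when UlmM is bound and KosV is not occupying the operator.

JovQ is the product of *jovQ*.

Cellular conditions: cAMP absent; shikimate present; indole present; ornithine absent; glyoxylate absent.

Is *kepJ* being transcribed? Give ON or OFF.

OFF

Ornithine is absent, so KosV is inactive.
Shikimate is present, so UlmM is inactive.
Required activator UlmM is absent, so *irpX* is not transcribed.
So IrpX is not produced.
Required activator IrpX is absent, so *jovQ* is not transcribed.
So JovQ is not produced.
cAMP is absent, so RudY is active.
Activator RudY is present, so *gorM* is transcribed.
So GorM is produced and active.
Indole is present, so NolG is inactive.
No repressor is bound and GorM is active, so *elnD* is transcribed.
So ElnD is produced and active.
With repressor ElnD bound, *kepJ* is not transcribed.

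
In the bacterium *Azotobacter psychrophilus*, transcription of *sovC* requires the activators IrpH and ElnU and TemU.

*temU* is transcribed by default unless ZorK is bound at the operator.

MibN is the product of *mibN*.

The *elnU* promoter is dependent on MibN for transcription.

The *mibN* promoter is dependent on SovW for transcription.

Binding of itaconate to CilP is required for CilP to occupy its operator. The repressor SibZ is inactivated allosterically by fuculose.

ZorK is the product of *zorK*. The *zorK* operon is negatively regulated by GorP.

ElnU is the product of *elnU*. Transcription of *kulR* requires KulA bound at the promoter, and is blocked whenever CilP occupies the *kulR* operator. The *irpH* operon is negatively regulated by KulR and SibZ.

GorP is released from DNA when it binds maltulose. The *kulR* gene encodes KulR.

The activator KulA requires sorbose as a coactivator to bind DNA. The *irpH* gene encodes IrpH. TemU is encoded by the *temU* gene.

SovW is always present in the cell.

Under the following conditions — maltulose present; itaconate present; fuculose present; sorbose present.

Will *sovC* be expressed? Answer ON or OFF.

OFF

Sorbose is present, so KulA is active.
Itaconate is present, so CilP is active.
With repressor CilP bound, *kulR* is not transcribed.
So KulR is not produced.
Fuculose is present, so SibZ is inactive.
With no repressor bound, *irpH* is transcribed.
So IrpH is produced and active.
SovW is produced constitutively and is active.
No repressor is bound and SovW is active, so *mibN* is transcribed.
So MibN is produced and active.
No repressor is bound and MibN is active, so *elnU* is transcribed.
So ElnU is produced and active.
Maltulose is present, so GorP is inactive.
With no repressor bound, *zorK* is transcribed.
So ZorK is produced and active.
With repressor ZorK bound, *temU* is not transcribed.
So TemU is not produced.
Required activator TemU is absent, so *sovC* is not transcribed.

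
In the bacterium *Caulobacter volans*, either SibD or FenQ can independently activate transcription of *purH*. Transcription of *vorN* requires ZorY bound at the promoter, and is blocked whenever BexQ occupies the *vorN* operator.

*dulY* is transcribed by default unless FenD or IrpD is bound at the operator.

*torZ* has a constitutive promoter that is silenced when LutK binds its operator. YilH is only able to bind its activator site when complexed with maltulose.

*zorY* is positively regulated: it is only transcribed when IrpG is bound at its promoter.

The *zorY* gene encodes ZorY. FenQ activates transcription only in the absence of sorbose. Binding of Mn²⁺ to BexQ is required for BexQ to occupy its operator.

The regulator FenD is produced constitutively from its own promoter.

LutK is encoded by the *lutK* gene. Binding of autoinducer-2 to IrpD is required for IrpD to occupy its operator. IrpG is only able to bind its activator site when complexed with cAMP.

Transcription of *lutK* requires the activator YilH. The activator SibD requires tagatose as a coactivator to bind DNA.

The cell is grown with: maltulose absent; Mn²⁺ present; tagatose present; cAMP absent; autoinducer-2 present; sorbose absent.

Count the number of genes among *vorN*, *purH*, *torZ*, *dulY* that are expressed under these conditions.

Mn²⁺ is present, so BexQ is active.
cAMP is absent, so IrpG is inactive.
Required activator IrpG is absent, so *zorY* is not transcribed.
So ZorY is not produced.
With repressor BexQ bound, *vorN* is not transcribed.
→ *vorN* is OFF.
Tagatose is present, so SibD is active.
Sorbose is absent, so FenQ is active.
Activator SibD is present, so *purH* is transcribed.
→ *purH* is ON.
Maltulose is absent, so YilH is inactive.
Required activator YilH is absent, so *lutK* is not transcribed.
So LutK is not produced.
With no repressor bound, *torZ* is transcribed.
→ *torZ* is ON.
FenD is produced constitutively and is active.
Autoinducer-2 is present, so IrpD is active.
With repressor FenD bound, *dulY* is not transcribed.
→ *dulY* is OFF.
2 of the 4 genes are transcribed.

2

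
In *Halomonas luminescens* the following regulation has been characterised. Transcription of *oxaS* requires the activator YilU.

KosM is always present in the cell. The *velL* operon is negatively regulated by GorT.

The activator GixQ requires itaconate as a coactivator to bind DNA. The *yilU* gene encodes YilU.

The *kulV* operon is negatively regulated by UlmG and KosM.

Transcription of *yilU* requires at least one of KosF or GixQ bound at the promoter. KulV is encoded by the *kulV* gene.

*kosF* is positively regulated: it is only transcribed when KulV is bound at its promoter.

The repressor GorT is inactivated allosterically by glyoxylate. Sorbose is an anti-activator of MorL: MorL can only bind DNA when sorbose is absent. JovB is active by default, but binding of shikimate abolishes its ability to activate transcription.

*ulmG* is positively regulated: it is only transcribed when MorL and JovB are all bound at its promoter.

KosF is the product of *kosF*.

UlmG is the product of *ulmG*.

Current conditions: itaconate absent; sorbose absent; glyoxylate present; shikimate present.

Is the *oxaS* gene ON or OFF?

OFF

Sorbose is absent, so MorL is active.
Shikimate is present, so JovB is inactive.
Required activator JovB is absent, so *ulmG* is not transcribed.
So UlmG is not produced.
KosM is produced constitutively and is active.
With repressor KosM bound, *kulV* is not transcribed.
So KulV is not produced.
Required activator KulV is absent, so *kosF* is not transcribed.
So KosF is not produced.
Itaconate is absent, so GixQ is inactive.
No activator is available at the *yilU* promoter, so *yilU* is not transcribed.
So YilU is not produced.
Required activator YilU is absent, so *oxaS* is not transcribed.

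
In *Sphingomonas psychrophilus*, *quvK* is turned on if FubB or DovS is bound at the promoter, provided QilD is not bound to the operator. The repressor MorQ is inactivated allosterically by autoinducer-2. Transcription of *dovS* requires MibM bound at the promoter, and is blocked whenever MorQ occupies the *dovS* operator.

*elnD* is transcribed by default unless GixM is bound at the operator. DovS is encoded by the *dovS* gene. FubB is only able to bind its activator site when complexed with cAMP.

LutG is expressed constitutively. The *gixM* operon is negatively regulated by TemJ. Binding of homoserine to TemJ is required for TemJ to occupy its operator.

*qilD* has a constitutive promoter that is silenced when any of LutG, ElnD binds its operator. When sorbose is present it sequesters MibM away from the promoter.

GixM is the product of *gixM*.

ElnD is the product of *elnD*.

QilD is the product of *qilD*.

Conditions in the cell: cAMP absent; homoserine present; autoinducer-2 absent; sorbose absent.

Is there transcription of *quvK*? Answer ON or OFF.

cAMP is absent, so FubB is inactive.
Autoinducer-2 is absent, so MorQ is active.
Sorbose is absent, so MibM is active.
With repressor MorQ bound, *dovS* is not transcribed.
So DovS is not produced.
LutG is produced constitutively and is active.
Homoserine is present, so TemJ is active.
With repressor TemJ bound, *gixM* is not transcribed.
So GixM is not produced.
With no repressor bound, *elnD* is transcribed.
So ElnD is produced and active.
With repressor LutG bound, *qilD* is not transcribed.
So QilD is not produced.
No activator is available at the *quvK* promoter, so *quvK* is not transcribed.

OFF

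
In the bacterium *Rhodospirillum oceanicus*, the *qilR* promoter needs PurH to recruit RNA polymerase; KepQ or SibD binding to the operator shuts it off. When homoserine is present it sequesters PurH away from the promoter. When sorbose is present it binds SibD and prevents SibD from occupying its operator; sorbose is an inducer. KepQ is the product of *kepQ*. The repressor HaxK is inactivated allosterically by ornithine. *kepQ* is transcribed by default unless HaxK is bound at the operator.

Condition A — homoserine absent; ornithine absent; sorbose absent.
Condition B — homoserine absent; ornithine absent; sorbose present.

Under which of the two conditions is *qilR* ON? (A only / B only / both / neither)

Condition A:
Homoserine is absent, so PurH is active.
Ornithine is absent, so HaxK is active.
With repressor HaxK bound, *kepQ* is not transcribed.
So KepQ is not produced.
Sorbose is absent, so SibD is active.
With repressor SibD bound, *qilR* is not transcribed.
→ *qilR* is OFF in A.
Condition B:
Homoserine is absent, so PurH is active.
Ornithine is absent, so HaxK is active.
With repressor HaxK bound, *kepQ* is not transcribed.
So KepQ is not produced.
Sorbose is present, so SibD is inactive.
No repressor is bound and PurH is active, so *qilR* is transcribed.
→ *qilR* is ON in B.

B only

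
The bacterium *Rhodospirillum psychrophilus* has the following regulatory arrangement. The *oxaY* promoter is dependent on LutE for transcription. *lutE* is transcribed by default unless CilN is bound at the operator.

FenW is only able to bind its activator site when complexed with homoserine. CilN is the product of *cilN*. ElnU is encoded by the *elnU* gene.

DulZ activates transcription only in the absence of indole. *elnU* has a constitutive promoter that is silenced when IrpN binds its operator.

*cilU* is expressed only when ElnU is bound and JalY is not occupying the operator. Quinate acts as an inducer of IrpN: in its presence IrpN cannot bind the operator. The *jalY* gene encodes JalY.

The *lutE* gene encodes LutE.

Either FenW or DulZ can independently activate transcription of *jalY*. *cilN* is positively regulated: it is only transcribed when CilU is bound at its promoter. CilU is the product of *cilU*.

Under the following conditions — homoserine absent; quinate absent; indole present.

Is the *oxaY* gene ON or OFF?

Quinate is absent, so IrpN is active.
With repressor IrpN bound, *elnU* is not transcribed.
So ElnU is not produced.
Homoserine is absent, so FenW is inactive.
Indole is present, so DulZ is inactive.
No activator is available at the *jalY* promoter, so *jalY* is not transcribed.
So JalY is not produced.
Required activator ElnU is absent, so *cilU* is not transcribed.
So CilU is not produced.
Required activator CilU is absent, so *cilN* is not transcribed.
So CilN is not produced.
With no repressor bound, *lutE* is transcribed.
So LutE is produced and active.
No repressor is bound and LutE is active, so *oxaY* is transcribed.

ON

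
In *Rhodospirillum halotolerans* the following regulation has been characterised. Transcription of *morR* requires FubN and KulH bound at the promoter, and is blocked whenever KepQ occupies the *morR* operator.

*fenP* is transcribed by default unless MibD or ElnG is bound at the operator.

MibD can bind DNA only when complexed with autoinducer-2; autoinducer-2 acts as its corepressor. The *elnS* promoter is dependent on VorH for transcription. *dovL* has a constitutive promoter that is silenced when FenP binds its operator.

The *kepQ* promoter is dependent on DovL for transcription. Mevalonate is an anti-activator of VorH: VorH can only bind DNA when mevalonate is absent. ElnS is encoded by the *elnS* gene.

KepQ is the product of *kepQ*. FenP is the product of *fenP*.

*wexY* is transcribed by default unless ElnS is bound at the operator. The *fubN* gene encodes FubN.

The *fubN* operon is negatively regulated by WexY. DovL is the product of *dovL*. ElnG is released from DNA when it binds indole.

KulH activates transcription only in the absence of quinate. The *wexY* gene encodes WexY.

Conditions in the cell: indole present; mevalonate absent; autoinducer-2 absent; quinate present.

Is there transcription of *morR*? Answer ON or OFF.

Mevalonate is absent, so VorH is active.
No repressor is bound and VorH is active, so *elnS* is transcribed.
So ElnS is produced and active.
With repressor ElnS bound, *wexY* is not transcribed.
So WexY is not produced.
With no repressor bound, *fubN* is transcribed.
So FubN is produced and active.
Quinate is present, so KulH is inactive.
Autoinducer-2 is absent, so MibD is inactive.
Indole is present, so ElnG is inactive.
With no repressor bound, *fenP* is transcribed.
So FenP is produced and active.
With repressor FenP bound, *dovL* is not transcribed.
So DovL is not produced.
Required activator DovL is absent, so *kepQ* is not transcribed.
So KepQ is not produced.
Required activator KulH is absent, so *morR* is not transcribed.

OFF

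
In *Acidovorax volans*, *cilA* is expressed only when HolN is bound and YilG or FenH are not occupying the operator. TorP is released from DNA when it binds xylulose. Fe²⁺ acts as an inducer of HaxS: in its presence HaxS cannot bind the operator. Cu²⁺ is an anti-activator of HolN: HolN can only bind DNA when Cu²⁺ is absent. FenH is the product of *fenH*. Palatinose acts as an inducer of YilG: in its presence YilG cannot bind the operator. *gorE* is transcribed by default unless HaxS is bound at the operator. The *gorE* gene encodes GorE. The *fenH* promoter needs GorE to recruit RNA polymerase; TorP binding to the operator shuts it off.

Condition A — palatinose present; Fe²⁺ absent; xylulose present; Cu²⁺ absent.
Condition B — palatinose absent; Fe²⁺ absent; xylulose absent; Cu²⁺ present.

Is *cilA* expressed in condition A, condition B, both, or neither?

A only

Condition A:
Palatinose is present, so YilG is inactive.
Fe²⁺ is absent, so HaxS is active.
With repressor HaxS bound, *gorE* is not transcribed.
So GorE is not produced.
Xylulose is present, so TorP is inactive.
Required activator GorE is absent, so *fenH* is not transcribed.
So FenH is not produced.
Cu²⁺ is absent, so HolN is active.
No repressor is bound and HolN is active, so *cilA* is transcribed.
→ *cilA* is ON in A.
Condition B:
Palatinose is absent, so YilG is active.
Fe²⁺ is absent, so HaxS is active.
With repressor HaxS bound, *gorE* is not transcribed.
So GorE is not produced.
Xylulose is absent, so TorP is active.
With repressor TorP bound, *fenH* is not transcribed.
So FenH is not produced.
Cu²⁺ is present, so HolN is inactive.
With repressor YilG bound, *cilA* is not transcribed.
→ *cilA* is OFF in B.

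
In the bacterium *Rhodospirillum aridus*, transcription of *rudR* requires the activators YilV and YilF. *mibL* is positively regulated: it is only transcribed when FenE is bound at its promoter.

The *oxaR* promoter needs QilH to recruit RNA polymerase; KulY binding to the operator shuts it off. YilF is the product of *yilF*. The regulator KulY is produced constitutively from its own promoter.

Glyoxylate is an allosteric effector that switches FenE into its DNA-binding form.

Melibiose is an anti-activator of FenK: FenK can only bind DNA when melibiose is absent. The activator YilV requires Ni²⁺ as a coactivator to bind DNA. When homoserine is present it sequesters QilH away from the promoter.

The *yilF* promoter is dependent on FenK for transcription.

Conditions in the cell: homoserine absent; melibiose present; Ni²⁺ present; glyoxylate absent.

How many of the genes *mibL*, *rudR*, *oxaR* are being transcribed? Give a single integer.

Glyoxylate is absent, so FenE is inactive.
Required activator FenE is absent, so *mibL* is not transcribed.
→ *mibL* is OFF.
Ni²⁺ is present, so YilV is active.
Melibiose is present, so FenK is inactive.
Required activator FenK is absent, so *yilF* is not transcribed.
So YilF is not produced.
Required activator YilF is absent, so *rudR* is not transcribed.
→ *rudR* is OFF.
KulY is produced constitutively and is active.
Homoserine is absent, so QilH is active.
With repressor KulY bound, *oxaR* is not transcribed.
→ *oxaR* is OFF.
0 of the 3 genes are transcribed.

0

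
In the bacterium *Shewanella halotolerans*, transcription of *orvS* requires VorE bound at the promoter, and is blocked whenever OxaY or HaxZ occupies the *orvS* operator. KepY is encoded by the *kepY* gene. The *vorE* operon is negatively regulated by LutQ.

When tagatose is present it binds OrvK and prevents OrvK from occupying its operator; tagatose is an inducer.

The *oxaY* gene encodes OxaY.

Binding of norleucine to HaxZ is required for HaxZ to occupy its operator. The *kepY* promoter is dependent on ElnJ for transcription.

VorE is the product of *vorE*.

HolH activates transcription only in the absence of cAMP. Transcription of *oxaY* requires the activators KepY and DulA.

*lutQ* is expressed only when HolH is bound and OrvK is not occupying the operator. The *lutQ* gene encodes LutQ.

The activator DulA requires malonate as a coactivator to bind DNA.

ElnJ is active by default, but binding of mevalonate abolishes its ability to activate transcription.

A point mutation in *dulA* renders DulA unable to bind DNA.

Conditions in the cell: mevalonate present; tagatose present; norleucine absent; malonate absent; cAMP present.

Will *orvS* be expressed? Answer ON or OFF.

ON

Mevalonate is present, so ElnJ is inactive.
Required activator ElnJ is absent, so *kepY* is not transcribed.
So KepY is not produced.
DulA is non-functional in this strain, so it has no effect.
Required activator KepY is absent, so *oxaY* is not transcribed.
So OxaY is not produced.
Norleucine is absent, so HaxZ is inactive.
Tagatose is present, so OrvK is inactive.
cAMP is present, so HolH is inactive.
Required activator HolH is absent, so *lutQ* is not transcribed.
So LutQ is not produced.
With no repressor bound, *vorE* is transcribed.
So VorE is produced and active.
No repressor is bound and VorE is active, so *orvS* is transcribed.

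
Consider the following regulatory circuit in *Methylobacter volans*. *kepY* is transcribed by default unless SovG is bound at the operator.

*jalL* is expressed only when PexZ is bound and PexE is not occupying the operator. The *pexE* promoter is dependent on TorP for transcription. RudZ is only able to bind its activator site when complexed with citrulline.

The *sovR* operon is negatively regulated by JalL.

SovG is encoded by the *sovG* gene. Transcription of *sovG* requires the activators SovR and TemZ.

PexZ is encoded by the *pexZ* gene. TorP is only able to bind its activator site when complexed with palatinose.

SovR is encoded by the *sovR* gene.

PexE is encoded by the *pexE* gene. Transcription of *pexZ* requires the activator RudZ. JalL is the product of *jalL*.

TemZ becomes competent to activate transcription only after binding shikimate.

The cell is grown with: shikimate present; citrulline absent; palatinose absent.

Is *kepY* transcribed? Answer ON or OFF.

OFF

Palatinose is absent, so TorP is inactive.
Required activator TorP is absent, so *pexE* is not transcribed.
So PexE is not produced.
Citrulline is absent, so RudZ is inactive.
Required activator RudZ is absent, so *pexZ* is not transcribed.
So PexZ is not produced.
Required activator PexZ is absent, so *jalL* is not transcribed.
So JalL is not produced.
With no repressor bound, *sovR* is transcribed.
So SovR is produced and active.
Shikimate is present, so TemZ is active.
No repressor is bound and SovR and TemZ are active, so *sovG* is transcribed.
So SovG is produced and active.
With repressor SovG bound, *kepY* is not transcribed.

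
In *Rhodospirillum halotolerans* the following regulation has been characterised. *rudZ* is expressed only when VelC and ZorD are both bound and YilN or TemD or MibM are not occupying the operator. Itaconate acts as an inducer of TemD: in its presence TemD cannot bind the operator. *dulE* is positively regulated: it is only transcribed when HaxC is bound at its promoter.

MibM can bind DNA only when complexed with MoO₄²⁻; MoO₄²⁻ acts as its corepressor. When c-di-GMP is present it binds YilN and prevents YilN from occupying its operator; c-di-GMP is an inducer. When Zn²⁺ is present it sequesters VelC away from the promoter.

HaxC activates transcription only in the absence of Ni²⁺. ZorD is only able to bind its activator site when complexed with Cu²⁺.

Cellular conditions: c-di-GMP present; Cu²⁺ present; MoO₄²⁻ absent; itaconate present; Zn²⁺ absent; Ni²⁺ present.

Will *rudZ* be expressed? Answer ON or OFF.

c-di-GMP is present, so YilN is inactive.
Zn²⁺ is absent, so VelC is active.
Itaconate is present, so TemD is inactive.
MoO₄²⁻ is absent, so MibM is inactive.
Cu²⁺ is present, so ZorD is active.
No repressor is bound and VelC and ZorD are active, so *rudZ* is transcribed.

ON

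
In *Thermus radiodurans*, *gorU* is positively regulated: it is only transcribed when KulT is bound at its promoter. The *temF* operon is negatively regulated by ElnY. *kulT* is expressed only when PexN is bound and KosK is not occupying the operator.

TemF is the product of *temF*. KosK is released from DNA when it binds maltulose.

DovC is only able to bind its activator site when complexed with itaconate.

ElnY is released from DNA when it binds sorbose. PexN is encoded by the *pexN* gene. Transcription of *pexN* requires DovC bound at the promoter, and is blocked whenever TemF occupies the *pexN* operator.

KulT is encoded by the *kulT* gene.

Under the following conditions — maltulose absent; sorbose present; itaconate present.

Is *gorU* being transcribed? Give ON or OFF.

Sorbose is present, so ElnY is inactive.
With no repressor bound, *temF* is transcribed.
So TemF is produced and active.
Itaconate is present, so DovC is active.
With repressor TemF bound, *pexN* is not transcribed.
So PexN is not produced.
Maltulose is absent, so KosK is active.
With repressor KosK bound, *kulT* is not transcribed.
So KulT is not produced.
Required activator KulT is absent, so *gorU* is not transcribed.

OFF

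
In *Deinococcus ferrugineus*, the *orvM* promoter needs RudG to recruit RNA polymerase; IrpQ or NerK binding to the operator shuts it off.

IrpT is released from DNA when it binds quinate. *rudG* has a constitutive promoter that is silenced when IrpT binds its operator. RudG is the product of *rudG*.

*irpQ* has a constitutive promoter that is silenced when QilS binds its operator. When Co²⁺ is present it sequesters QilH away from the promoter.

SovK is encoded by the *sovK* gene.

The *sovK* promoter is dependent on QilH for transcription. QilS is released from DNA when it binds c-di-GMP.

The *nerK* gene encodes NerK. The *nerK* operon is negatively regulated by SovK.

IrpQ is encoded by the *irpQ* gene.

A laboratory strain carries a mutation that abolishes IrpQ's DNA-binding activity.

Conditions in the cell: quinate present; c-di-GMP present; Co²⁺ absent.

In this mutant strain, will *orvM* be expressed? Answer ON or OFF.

IrpQ is non-functional in this strain, so it has no effect.
Quinate is present, so IrpT is inactive.
With no repressor bound, *rudG* is transcribed.
So RudG is produced and active.
Co²⁺ is absent, so QilH is active.
No repressor is bound and QilH is active, so *sovK* is transcribed.
So SovK is produced and active.
With repressor SovK bound, *nerK* is not transcribed.
So NerK is not produced.
No repressor is bound and RudG is active, so *orvM* is transcribed.

ON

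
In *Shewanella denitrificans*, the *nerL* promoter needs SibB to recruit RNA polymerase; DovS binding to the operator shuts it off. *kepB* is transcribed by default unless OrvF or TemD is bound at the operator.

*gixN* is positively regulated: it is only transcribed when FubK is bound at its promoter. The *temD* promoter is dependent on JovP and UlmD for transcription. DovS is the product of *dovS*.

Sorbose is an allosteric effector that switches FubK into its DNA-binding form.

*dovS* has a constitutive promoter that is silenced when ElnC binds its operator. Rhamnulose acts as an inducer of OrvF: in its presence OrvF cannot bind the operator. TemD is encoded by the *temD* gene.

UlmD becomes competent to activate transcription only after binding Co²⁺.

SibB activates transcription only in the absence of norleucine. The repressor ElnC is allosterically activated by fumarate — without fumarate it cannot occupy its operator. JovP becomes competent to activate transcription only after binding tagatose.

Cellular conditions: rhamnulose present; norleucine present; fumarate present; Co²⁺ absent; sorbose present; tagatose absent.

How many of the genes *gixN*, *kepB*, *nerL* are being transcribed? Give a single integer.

2

Sorbose is present, so FubK is active.
No repressor is bound and FubK is active, so *gixN* is transcribed.
→ *gixN* is ON.
Rhamnulose is present, so OrvF is inactive.
Tagatose is absent, so JovP is inactive.
Co²⁺ is absent, so UlmD is inactive.
Required activator JovP is absent, so *temD* is not transcribed.
So TemD is not produced.
With no repressor bound, *kepB* is transcribed.
→ *kepB* is ON.
Fumarate is present, so ElnC is active.
With repressor ElnC bound, *dovS* is not transcribed.
So DovS is not produced.
Norleucine is present, so SibB is inactive.
Required activator SibB is absent, so *nerL* is not transcribed.
→ *nerL* is OFF.
2 of the 3 genes are transcribed.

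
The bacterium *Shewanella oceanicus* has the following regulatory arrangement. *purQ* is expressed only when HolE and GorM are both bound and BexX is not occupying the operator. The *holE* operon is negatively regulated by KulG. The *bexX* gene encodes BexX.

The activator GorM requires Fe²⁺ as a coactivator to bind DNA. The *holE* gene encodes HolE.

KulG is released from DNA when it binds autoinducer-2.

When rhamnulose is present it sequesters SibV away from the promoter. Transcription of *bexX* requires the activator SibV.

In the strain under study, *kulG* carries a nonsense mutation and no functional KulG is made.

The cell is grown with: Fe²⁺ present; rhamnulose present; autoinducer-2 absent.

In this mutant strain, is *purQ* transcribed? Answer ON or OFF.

ON

Rhamnulose is present, so SibV is inactive.
Required activator SibV is absent, so *bexX* is not transcribed.
So BexX is not produced.
KulG is non-functional in this strain, so it has no effect.
With no repressor bound, *holE* is transcribed.
So HolE is produced and active.
Fe²⁺ is present, so GorM is active.
No repressor is bound and HolE and GorM are active, so *purQ* is transcribed.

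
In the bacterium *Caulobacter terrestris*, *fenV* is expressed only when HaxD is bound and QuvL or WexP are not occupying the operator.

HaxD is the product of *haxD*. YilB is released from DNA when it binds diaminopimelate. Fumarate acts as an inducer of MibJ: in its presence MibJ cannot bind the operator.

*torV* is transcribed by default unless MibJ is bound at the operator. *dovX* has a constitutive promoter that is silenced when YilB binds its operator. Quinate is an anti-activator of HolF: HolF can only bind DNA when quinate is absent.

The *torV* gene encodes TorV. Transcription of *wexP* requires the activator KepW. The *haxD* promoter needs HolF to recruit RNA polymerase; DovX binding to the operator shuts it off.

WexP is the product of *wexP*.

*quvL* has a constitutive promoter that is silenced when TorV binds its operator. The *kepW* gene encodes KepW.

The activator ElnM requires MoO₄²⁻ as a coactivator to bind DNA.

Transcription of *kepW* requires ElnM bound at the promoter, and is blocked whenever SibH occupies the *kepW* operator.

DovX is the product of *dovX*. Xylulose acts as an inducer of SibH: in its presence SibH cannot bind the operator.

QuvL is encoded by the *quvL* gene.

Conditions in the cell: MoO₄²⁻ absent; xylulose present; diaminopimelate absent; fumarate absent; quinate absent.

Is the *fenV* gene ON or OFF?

OFF

Fumarate is absent, so MibJ is active.
With repressor MibJ bound, *torV* is not transcribed.
So TorV is not produced.
With no repressor bound, *quvL* is transcribed.
So QuvL is produced and active.
Xylulose is present, so SibH is inactive.
MoO₄²⁻ is absent, so ElnM is inactive.
Required activator ElnM is absent, so *kepW* is not transcribed.
So KepW is not produced.
Required activator KepW is absent, so *wexP* is not transcribed.
So WexP is not produced.
Diaminopimelate is absent, so YilB is active.
With repressor YilB bound, *dovX* is not transcribed.
So DovX is not produced.
Quinate is absent, so HolF is active.
No repressor is bound and HolF is active, so *haxD* is transcribed.
So HaxD is produced and active.
With repressor QuvL bound, *fenV* is not transcribed.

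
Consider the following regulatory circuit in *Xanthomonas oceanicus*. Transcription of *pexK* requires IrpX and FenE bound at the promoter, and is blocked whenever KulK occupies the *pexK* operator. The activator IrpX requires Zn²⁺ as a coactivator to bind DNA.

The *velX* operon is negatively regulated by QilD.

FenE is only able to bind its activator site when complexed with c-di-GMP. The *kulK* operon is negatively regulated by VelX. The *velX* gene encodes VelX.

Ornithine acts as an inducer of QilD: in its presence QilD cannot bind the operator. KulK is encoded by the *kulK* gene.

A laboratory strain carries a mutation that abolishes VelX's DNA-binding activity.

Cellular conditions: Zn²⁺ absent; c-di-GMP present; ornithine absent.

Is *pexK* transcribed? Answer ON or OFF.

VelX is non-functional in this strain, so it has no effect.
With no repressor bound, *kulK* is transcribed.
So KulK is produced and active.
Zn²⁺ is absent, so IrpX is inactive.
c-di-GMP is present, so FenE is active.
With repressor KulK bound, *pexK* is not transcribed.

OFF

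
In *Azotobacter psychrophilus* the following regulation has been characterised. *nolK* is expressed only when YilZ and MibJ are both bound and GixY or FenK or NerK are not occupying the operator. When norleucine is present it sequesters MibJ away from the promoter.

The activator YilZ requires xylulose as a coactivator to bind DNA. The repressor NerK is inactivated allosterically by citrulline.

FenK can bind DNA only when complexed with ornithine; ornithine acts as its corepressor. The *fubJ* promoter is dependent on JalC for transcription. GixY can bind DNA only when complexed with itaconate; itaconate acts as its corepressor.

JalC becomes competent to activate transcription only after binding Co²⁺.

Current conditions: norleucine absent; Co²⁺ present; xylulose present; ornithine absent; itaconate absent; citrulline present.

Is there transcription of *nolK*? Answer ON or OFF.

Itaconate is absent, so GixY is inactive.
Ornithine is absent, so FenK is inactive.
Citrulline is present, so NerK is inactive.
Xylulose is present, so YilZ is active.
Norleucine is absent, so MibJ is active.
No repressor is bound and YilZ and MibJ are active, so *nolK* is transcribed.

ON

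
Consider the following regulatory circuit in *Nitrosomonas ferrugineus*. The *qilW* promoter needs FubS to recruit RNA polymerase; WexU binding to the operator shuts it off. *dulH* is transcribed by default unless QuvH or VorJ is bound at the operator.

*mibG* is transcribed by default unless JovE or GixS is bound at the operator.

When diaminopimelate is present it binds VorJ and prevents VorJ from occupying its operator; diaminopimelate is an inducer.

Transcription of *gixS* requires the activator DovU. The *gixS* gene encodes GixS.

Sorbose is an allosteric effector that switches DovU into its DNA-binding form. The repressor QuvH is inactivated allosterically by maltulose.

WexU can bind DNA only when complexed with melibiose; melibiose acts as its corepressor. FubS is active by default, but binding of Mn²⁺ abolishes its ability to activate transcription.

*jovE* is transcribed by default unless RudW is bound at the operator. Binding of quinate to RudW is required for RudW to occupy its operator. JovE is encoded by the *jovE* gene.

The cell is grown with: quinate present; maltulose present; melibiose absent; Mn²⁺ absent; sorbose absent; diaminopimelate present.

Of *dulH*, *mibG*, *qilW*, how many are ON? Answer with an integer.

3

Maltulose is present, so QuvH is inactive.
Diaminopimelate is present, so VorJ is inactive.
With no repressor bound, *dulH* is transcribed.
→ *dulH* is ON.
Quinate is present, so RudW is active.
With repressor RudW bound, *jovE* is not transcribed.
So JovE is not produced.
Sorbose is absent, so DovU is inactive.
Required activator DovU is absent, so *gixS* is not transcribed.
So GixS is not produced.
With no repressor bound, *mibG* is transcribed.
→ *mibG* is ON.
Mn²⁺ is absent, so FubS is active.
Melibiose is absent, so WexU is inactive.
No repressor is bound and FubS is active, so *qilW* is transcribed.
→ *qilW* is ON.
3 of the 3 genes are transcribed.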